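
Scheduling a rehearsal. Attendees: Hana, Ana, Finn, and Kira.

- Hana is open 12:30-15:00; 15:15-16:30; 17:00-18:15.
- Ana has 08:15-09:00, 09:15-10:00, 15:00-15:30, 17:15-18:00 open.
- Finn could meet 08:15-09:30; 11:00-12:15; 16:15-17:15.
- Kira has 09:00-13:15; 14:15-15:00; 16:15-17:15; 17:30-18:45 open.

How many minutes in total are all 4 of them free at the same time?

0

Hana ∩ Ana: 15:15-15:30, 17:15-18:00.
Hana ∩ Ana ∩ Finn: ∅.
Hana ∩ Ana ∩ Finn ∩ Kira: ∅.
There is no time when everyone is free.
There is no common window, so the total is 0 minutes.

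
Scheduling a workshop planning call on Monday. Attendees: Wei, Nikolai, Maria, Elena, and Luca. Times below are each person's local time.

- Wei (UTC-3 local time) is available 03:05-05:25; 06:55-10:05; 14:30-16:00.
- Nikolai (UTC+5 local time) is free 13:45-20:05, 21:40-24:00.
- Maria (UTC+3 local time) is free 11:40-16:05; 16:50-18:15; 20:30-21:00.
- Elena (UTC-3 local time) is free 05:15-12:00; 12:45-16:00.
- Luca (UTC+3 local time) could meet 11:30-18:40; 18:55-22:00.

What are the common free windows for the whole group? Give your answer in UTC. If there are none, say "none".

09:55-13:05, 17:30-18:00

Wei in UTC: 06:05-08:25, 09:55-13:05, 17:30-19:00 (add 3h to convert from UTC-3).
Nikolai in UTC: 08:45-15:05, 16:40-19:00 (subtract 5h to convert from UTC+5).
Maria in UTC: 08:40-13:05, 13:50-15:15, 17:30-18:00 (subtract 3h to convert from UTC+3).
Elena in UTC: 08:15-15:00, 15:45-19:00 (add 3h to convert from UTC-3).
Luca in UTC: 08:30-15:40, 15:55-19:00 (subtract 3h to convert from UTC+3).
Wei ∩ Nikolai: 09:55-13:05, 17:30-19:00.
Wei ∩ Nikolai ∩ Maria: 09:55-13:05, 17:30-18:00.
Wei ∩ Nikolai ∩ Maria ∩ Elena: 09:55-13:05, 17:30-18:00.
Wei ∩ Nikolai ∩ Maria ∩ Elena ∩ Luca: 09:55-13:05, 17:30-18:00.
Those are the intersection windows.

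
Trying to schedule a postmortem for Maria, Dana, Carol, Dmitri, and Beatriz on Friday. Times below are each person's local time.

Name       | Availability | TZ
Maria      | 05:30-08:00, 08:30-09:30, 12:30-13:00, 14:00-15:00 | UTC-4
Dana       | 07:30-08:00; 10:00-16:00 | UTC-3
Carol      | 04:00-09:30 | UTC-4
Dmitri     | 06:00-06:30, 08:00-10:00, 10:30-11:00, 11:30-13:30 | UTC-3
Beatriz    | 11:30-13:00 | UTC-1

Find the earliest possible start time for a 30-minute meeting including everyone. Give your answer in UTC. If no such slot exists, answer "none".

Maria in UTC: 09:30-12:00, 12:30-13:30, 16:30-17:00, 18:00-19:00 (add 4h to convert from UTC-4).
Dana in UTC: 10:30-11:00, 13:00-19:00 (add 3h to convert from UTC-3).
Carol in UTC: 08:00-13:30 (add 4h to convert from UTC-4).
Dmitri in UTC: 09:00-09:30, 11:00-13:00, 13:30-14:00, 14:30-16:30 (add 3h to convert from UTC-3).
Beatriz in UTC: 12:30-14:00 (add 1h to convert from UTC-1).
Maria ∩ Dana: 10:30-11:00, 13:00-13:30, 16:30-17:00, 18:00-19:00.
Maria ∩ Dana ∩ Carol: 10:30-11:00, 13:00-13:30.
Maria ∩ Dana ∩ Carol ∩ Dmitri: ∅.
Maria ∩ Dana ∩ Carol ∩ Dmitri ∩ Beatriz: ∅.
There is no time when everyone is free.
No common window is at least 30 minutes long.

none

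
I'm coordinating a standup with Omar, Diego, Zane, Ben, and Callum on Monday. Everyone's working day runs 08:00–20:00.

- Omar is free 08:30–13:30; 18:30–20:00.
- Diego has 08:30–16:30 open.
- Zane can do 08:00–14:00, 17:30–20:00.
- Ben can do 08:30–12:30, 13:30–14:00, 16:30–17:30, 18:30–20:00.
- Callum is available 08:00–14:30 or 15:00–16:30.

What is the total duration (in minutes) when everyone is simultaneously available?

240

Omar ∩ Diego: 08:30-13:30.
Omar ∩ Diego ∩ Zane: 08:30-13:30.
Omar ∩ Diego ∩ Zane ∩ Ben: 08:30-12:30.
Omar ∩ Diego ∩ Zane ∩ Ben ∩ Callum: 08:30-12:30.
Those are the intersection windows.
That's a single block of 240 minutes.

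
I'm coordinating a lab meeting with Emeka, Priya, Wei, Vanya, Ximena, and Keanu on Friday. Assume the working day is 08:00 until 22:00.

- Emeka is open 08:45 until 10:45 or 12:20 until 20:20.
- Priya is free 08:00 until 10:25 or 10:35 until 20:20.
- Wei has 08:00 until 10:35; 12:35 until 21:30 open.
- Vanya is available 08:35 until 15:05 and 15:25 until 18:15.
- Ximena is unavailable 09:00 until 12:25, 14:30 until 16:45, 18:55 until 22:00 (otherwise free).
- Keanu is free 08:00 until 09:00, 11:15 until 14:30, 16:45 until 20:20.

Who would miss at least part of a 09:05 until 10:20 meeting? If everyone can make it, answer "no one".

Emeka free: 08:45-10:45, 12:20-20:20.
Priya free: 08:00-10:25, 10:35-20:20.
Wei free: 08:00-10:35, 12:35-21:30.
Vanya free: 08:35-15:05, 15:25-18:15.
Ximena free: 08:00-09:00, 12:25-14:30, 16:45-18:55 (invert busy blocks within the working day).
Keanu free: 08:00-09:00, 11:15-14:30, 16:45-20:20.
Emeka: free for 09:05-10:20. Priya: free for 09:05-10:20. Wei: free for 09:05-10:20. Vanya: free for 09:05-10:20. Ximena: not fully free for 09:05-10:20. Keanu: not fully free for 09:05-10:20.

Keanu, Ximena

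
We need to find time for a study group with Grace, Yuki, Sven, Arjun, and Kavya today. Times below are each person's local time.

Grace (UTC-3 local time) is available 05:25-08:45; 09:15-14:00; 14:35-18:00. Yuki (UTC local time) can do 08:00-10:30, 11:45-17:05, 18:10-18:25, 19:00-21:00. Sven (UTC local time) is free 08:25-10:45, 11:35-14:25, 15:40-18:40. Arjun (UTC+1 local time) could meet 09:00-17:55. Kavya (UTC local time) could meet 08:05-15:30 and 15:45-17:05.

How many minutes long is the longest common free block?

Grace in UTC: 08:25-11:45, 12:15-17:00, 17:35-21:00 (add 3h to convert from UTC-3).
Yuki in UTC: 08:00-10:30, 11:45-17:05, 18:10-18:25, 19:00-21:00.
Sven in UTC: 08:25-10:45, 11:35-14:25, 15:40-18:40.
Arjun in UTC: 08:00-16:55 (subtract 1h to convert from UTC+1).
Kavya in UTC: 08:05-15:30, 15:45-17:05.
Grace ∩ Yuki: 08:25-10:30, 12:15-17:00, 18:10-18:25, 19:00-21:00.
Grace ∩ Yuki ∩ Sven: 08:25-10:30, 12:15-14:25, 15:40-17:00, 18:10-18:25.
Grace ∩ Yuki ∩ Sven ∩ Arjun: 08:25-10:30, 12:15-14:25, 15:40-16:55.
Grace ∩ Yuki ∩ Sven ∩ Arjun ∩ Kavya: 08:25-10:30, 12:15-14:25, 15:45-16:55.
The longest is 12:15-14:25 at 130 minutes.

130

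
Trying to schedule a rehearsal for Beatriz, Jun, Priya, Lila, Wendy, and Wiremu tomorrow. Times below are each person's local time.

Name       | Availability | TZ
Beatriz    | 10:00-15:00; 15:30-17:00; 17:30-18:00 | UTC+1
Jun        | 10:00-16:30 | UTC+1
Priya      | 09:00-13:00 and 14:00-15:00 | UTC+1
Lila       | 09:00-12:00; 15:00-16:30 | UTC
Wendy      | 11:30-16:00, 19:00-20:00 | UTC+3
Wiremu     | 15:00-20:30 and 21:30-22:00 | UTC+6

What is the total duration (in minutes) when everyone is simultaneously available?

180

Beatriz in UTC: 09:00-14:00, 14:30-16:00, 16:30-17:00 (subtract 1h to convert from UTC+1).
Jun in UTC: 09:00-15:30 (subtract 1h to convert from UTC+1).
Priya in UTC: 08:00-12:00, 13:00-14:00 (subtract 1h to convert from UTC+1).
Lila in UTC: 09:00-12:00, 15:00-16:30.
Wendy in UTC: 08:30-13:00, 16:00-17:00 (subtract 3h to convert from UTC+3).
Wiremu in UTC: 09:00-14:30, 15:30-16:00 (subtract 6h to convert from UTC+6).
Beatriz ∩ Jun: 09:00-14:00, 14:30-15:30.
Beatriz ∩ Jun ∩ Priya: 09:00-12:00, 13:00-14:00.
Beatriz ∩ Jun ∩ Priya ∩ Lila: 09:00-12:00.
Beatriz ∩ Jun ∩ Priya ∩ Lila ∩ Wendy: 09:00-12:00.
Beatriz ∩ Jun ∩ Priya ∩ Lila ∩ Wendy ∩ Wiremu: 09:00-12:00.
Those are the intersection windows.
That's a single block of 180 minutes.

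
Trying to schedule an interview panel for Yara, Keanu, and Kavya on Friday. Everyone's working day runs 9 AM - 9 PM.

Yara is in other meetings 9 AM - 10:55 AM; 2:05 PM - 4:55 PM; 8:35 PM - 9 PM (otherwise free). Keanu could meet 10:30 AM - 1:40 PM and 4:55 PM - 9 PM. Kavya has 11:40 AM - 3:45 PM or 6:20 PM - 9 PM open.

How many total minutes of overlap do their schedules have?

Yara free: 10:55-14:05, 16:55-20:35 (invert busy blocks within the working day).
Keanu free: 10:30-13:40, 16:55-21:00.
Kavya free: 11:40-15:45, 18:20-21:00.
Yara ∩ Keanu: 10:55-13:40, 16:55-20:35.
Yara ∩ Keanu ∩ Kavya: 11:40-13:40, 18:20-20:35.
So the common availability across everyone is 11:40-13:40, 18:20-20:35.
Summing the common windows: 120 + 135 = 255 minutes.

255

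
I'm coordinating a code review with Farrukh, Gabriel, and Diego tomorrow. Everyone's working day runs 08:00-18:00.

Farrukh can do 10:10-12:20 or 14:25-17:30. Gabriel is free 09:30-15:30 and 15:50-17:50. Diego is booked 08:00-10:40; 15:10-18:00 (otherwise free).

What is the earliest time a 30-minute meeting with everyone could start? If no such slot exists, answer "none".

Farrukh free: 10:10-12:20, 14:25-17:30.
Gabriel free: 09:30-15:30, 15:50-17:50.
Diego free: 10:40-15:10 (invert busy blocks within the working day).
Farrukh ∩ Gabriel: 10:10-12:20, 14:25-15:30, 15:50-17:30.
Farrukh ∩ Gabriel ∩ Diego: 10:40-12:20, 14:25-15:10.
The first common window of at least 30 minutes is 10:40-12:20, so the earliest start is 10:40.

10:40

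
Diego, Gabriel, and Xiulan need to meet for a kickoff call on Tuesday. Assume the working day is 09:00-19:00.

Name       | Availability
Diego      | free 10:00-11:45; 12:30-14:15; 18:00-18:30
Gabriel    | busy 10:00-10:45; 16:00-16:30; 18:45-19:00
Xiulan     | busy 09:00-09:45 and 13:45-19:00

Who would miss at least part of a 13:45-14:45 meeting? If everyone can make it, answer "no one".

Diego, Xiulan

Diego free: 10:00-11:45, 12:30-14:15, 18:00-18:30.
Gabriel free: 09:00-10:00, 10:45-16:00, 16:30-18:45 (invert busy blocks within the working day).
Xiulan free: 09:45-13:45 (invert busy blocks within the working day).
Diego: not fully free for 13:45-14:45. Gabriel: free for 13:45-14:45. Xiulan: not fully free for 13:45-14:45.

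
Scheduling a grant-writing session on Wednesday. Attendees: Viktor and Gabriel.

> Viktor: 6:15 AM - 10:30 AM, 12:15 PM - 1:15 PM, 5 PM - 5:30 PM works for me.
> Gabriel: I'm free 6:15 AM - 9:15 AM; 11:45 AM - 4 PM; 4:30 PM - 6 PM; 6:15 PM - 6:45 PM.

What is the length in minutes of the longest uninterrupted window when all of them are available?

180

Viktor ∩ Gabriel: 06:15-09:15, 12:15-13:15, 17:00-17:30.
The longest is 06:15-09:15 at 180 minutes.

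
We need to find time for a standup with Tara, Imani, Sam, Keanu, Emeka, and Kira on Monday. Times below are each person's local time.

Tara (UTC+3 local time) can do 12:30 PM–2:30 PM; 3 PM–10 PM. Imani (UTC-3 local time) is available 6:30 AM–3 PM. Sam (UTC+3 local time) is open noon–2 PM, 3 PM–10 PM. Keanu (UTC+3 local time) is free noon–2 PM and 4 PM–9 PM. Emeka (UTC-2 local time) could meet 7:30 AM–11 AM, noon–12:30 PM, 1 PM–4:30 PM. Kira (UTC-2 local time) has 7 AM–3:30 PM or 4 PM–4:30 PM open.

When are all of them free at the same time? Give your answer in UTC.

09:30-11:00, 14:00-14:30, 15:00-17:30

Tara in UTC: 09:30-11:30, 12:00-19:00 (subtract 3h to convert from UTC+3).
Imani in UTC: 09:30-18:00 (add 3h to convert from UTC-3).
Sam in UTC: 09:00-11:00, 12:00-19:00 (subtract 3h to convert from UTC+3).
Keanu in UTC: 09:00-11:00, 13:00-18:00 (subtract 3h to convert from UTC+3).
Emeka in UTC: 09:30-13:00, 14:00-14:30, 15:00-18:30 (add 2h to convert from UTC-2).
Kira in UTC: 09:00-17:30, 18:00-18:30 (add 2h to convert from UTC-2).
Tara ∩ Imani: 09:30-11:30, 12:00-18:00.
Tara ∩ Imani ∩ Sam: 09:30-11:00, 12:00-18:00.
Tara ∩ Imani ∩ Sam ∩ Keanu: 09:30-11:00, 13:00-18:00.
Tara ∩ Imani ∩ Sam ∩ Keanu ∩ Emeka: 09:30-11:00, 14:00-14:30, 15:00-18:00.
Tara ∩ Imani ∩ Sam ∩ Keanu ∩ Emeka ∩ Kira: 09:30-11:00, 14:00-14:30, 15:00-17:30.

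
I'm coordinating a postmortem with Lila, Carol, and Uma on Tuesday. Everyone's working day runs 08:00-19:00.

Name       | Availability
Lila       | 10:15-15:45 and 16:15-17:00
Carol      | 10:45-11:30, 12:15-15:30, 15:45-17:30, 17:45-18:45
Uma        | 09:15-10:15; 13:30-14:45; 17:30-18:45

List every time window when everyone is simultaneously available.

13:30-14:45

Lila ∩ Carol: 10:45-11:30, 12:15-15:30, 16:15-17:00.
Lila ∩ Carol ∩ Uma: 13:30-14:45.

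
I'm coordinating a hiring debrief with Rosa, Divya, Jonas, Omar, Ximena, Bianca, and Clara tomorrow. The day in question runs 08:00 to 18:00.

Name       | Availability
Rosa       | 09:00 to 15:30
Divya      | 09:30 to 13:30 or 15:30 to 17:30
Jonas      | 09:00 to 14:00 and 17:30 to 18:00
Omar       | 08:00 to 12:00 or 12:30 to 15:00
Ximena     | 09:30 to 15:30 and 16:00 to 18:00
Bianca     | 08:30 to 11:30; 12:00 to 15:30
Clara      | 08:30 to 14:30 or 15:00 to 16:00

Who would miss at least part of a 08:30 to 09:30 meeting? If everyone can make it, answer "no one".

Rosa: not fully free for 08:30-09:30. Divya: not fully free for 08:30-09:30. Jonas: not fully free for 08:30-09:30. Omar: free for 08:30-09:30. Ximena: not fully free for 08:30-09:30. Bianca: free for 08:30-09:30. Clara: free for 08:30-09:30.

Divya, Jonas, Rosa, Ximena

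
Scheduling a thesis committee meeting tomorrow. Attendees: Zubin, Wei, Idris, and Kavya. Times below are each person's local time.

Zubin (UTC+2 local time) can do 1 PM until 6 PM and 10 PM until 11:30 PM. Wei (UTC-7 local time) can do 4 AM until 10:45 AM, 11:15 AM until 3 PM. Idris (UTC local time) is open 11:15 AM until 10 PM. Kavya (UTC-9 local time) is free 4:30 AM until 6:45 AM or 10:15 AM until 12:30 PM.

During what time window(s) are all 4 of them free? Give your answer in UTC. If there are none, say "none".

Zubin in UTC: 11:00-16:00, 20:00-21:30 (subtract 2h to convert from UTC+2).
Wei in UTC: 11:00-17:45, 18:15-22:00 (add 7h to convert from UTC-7).
Idris in UTC: 11:15-22:00.
Kavya in UTC: 13:30-15:45, 19:15-21:30 (add 9h to convert from UTC-9).
Zubin ∩ Wei: 11:00-16:00, 20:00-21:30.
Zubin ∩ Wei ∩ Idris: 11:15-16:00, 20:00-21:30.
Zubin ∩ Wei ∩ Idris ∩ Kavya: 13:30-15:45, 20:00-21:30.

13:30-15:45, 20:00-21:30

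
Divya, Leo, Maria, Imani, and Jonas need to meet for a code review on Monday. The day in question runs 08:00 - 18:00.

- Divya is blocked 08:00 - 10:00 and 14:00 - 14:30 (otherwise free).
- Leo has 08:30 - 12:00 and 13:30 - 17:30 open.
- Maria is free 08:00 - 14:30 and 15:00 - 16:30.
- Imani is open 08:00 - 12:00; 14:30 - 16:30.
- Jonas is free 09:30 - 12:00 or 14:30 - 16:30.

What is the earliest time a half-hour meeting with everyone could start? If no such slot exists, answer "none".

Divya free: 10:00-14:00, 14:30-18:00 (invert busy blocks within the working day).
Leo free: 08:30-12:00, 13:30-17:30.
Maria free: 08:00-14:30, 15:00-16:30.
Imani free: 08:00-12:00, 14:30-16:30.
Jonas free: 09:30-12:00, 14:30-16:30.
Divya ∩ Leo: 10:00-12:00, 13:30-14:00, 14:30-17:30.
Divya ∩ Leo ∩ Maria: 10:00-12:00, 13:30-14:00, 15:00-16:30.
Divya ∩ Leo ∩ Maria ∩ Imani: 10:00-12:00, 15:00-16:30.
Divya ∩ Leo ∩ Maria ∩ Imani ∩ Jonas: 10:00-12:00, 15:00-16:30.
The first common window of at least 30 minutes is 10:00-12:00, so the earliest start is 10:00.

10:00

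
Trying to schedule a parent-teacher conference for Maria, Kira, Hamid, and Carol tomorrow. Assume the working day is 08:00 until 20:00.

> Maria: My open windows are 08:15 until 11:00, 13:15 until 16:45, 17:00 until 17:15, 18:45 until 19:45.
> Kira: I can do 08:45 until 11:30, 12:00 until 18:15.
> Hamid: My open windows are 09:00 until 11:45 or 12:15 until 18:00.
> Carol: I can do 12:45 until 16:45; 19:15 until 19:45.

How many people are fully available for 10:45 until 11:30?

2

Kira and Hamid can make the full 10:45-11:30 slot — that's 2.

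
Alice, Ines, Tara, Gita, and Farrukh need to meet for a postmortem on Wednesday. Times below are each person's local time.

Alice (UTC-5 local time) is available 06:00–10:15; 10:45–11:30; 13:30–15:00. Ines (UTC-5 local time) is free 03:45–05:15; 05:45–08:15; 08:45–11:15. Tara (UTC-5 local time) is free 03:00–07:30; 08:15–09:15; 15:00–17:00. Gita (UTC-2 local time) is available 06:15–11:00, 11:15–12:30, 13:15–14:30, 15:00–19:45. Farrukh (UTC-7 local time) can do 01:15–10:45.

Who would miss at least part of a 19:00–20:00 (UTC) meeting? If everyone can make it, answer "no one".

Alice in UTC: 11:00-15:15, 15:45-16:30, 18:30-20:00 (add 5h to convert from UTC-5).
Ines in UTC: 08:45-10:15, 10:45-13:15, 13:45-16:15 (add 5h to convert from UTC-5).
Tara in UTC: 08:00-12:30, 13:15-14:15, 20:00-22:00 (add 5h to convert from UTC-5).
Gita in UTC: 08:15-13:00, 13:15-14:30, 15:15-16:30, 17:00-21:45 (add 2h to convert from UTC-2).
Farrukh in UTC: 08:15-17:45 (add 7h to convert from UTC-7).
Alice: free for 19:00-20:00. Ines: not fully free for 19:00-20:00. Tara: not fully free for 19:00-20:00. Gita: free for 19:00-20:00. Farrukh: not fully free for 19:00-20:00.

Farrukh, Ines, Tara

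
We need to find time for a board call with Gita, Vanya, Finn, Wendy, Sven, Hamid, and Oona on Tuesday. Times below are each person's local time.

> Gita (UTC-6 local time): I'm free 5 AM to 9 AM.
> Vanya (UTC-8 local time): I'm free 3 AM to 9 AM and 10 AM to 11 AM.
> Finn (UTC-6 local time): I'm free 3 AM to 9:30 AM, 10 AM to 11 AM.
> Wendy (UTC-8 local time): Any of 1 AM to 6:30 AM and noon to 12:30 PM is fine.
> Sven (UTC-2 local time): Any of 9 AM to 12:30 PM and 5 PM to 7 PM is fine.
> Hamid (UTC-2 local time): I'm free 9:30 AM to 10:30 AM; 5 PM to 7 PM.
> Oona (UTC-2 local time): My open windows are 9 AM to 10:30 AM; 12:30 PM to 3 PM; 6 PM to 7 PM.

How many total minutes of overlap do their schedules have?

Gita in UTC: 11:00-15:00 (add 6h to convert from UTC-6).
Vanya in UTC: 11:00-17:00, 18:00-19:00 (add 8h to convert from UTC-8).
Finn in UTC: 09:00-15:30, 16:00-17:00 (add 6h to convert from UTC-6).
Wendy in UTC: 09:00-14:30, 20:00-20:30 (add 8h to convert from UTC-8).
Sven in UTC: 11:00-14:30, 19:00-21:00 (add 2h to convert from UTC-2).
Hamid in UTC: 11:30-12:30, 19:00-21:00 (add 2h to convert from UTC-2).
Oona in UTC: 11:00-12:30, 14:30-17:00, 20:00-21:00 (add 2h to convert from UTC-2).
Gita ∩ Vanya: 11:00-15:00.
Gita ∩ Vanya ∩ Finn: 11:00-15:00.
Gita ∩ Vanya ∩ Finn ∩ Wendy: 11:00-14:30.
Gita ∩ Vanya ∩ Finn ∩ Wendy ∩ Sven: 11:00-14:30.
Gita ∩ Vanya ∩ Finn ∩ Wendy ∩ Sven ∩ Hamid: 11:30-12:30.
Gita ∩ Vanya ∩ Finn ∩ Wendy ∩ Sven ∩ Hamid ∩ Oona: 11:30-12:30.
So the common availability across everyone is 11:30-12:30.
That's a single block of 60 minutes.

60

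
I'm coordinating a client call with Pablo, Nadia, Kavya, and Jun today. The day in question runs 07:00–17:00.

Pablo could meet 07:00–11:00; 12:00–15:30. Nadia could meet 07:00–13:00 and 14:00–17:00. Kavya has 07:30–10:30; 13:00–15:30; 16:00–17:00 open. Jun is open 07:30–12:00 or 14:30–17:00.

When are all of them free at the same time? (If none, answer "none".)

07:30-10:30, 14:30-15:30

Pablo ∩ Nadia: 07:00-11:00, 12:00-13:00, 14:00-15:30.
Pablo ∩ Nadia ∩ Kavya: 07:30-10:30, 14:00-15:30.
Pablo ∩ Nadia ∩ Kavya ∩ Jun: 07:30-10:30, 14:30-15:30.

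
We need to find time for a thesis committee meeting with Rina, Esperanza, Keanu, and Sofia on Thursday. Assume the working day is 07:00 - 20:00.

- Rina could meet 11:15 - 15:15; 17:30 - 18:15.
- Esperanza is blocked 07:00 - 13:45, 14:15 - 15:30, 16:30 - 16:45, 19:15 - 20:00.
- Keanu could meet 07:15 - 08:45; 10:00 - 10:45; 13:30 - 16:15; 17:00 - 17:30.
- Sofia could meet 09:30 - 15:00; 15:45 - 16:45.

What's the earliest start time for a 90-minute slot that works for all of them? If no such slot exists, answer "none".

Rina free: 11:15-15:15, 17:30-18:15.
Esperanza free: 13:45-14:15, 15:30-16:30, 16:45-19:15 (invert busy blocks within the working day).
Keanu free: 07:15-08:45, 10:00-10:45, 13:30-16:15, 17:00-17:30.
Sofia free: 09:30-15:00, 15:45-16:45.
Rina ∩ Esperanza: 13:45-14:15, 17:30-18:15.
Rina ∩ Esperanza ∩ Keanu: 13:45-14:15.
Rina ∩ Esperanza ∩ Keanu ∩ Sofia: 13:45-14:15.
So the common availability across everyone is 13:45-14:15.
No common window is at least 90 minutes long.

none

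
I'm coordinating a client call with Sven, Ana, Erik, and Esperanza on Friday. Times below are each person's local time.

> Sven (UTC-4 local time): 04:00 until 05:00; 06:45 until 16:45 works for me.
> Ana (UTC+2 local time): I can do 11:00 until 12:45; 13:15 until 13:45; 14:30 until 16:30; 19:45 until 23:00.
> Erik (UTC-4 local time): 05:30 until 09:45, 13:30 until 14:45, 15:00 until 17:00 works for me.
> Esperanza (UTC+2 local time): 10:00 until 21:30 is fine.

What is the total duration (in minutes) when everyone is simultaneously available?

Sven in UTC: 08:00-09:00, 10:45-20:45 (add 4h to convert from UTC-4).
Ana in UTC: 09:00-10:45, 11:15-11:45, 12:30-14:30, 17:45-21:00 (subtract 2h to convert from UTC+2).
Erik in UTC: 09:30-13:45, 17:30-18:45, 19:00-21:00 (add 4h to convert from UTC-4).
Esperanza in UTC: 08:00-19:30 (subtract 2h to convert from UTC+2).
Sven ∩ Ana: 11:15-11:45, 12:30-14:30, 17:45-20:45.
Sven ∩ Ana ∩ Erik: 11:15-11:45, 12:30-13:45, 17:45-18:45, 19:00-20:45.
Sven ∩ Ana ∩ Erik ∩ Esperanza: 11:15-11:45, 12:30-13:45, 17:45-18:45, 19:00-19:30.
Those are the intersection windows.
Summing the common windows: 30 + 75 + 60 + 30 = 195 minutes.

195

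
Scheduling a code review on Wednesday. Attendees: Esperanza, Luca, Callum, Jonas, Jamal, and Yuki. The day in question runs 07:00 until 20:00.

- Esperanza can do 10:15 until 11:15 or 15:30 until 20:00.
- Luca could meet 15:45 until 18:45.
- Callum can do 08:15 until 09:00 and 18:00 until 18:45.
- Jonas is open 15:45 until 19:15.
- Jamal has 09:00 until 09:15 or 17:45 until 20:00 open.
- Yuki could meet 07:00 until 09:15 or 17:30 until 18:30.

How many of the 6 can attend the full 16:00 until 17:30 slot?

3

Esperanza, Luca, and Jonas can make the full 16:00-17:30 slot — that's 3.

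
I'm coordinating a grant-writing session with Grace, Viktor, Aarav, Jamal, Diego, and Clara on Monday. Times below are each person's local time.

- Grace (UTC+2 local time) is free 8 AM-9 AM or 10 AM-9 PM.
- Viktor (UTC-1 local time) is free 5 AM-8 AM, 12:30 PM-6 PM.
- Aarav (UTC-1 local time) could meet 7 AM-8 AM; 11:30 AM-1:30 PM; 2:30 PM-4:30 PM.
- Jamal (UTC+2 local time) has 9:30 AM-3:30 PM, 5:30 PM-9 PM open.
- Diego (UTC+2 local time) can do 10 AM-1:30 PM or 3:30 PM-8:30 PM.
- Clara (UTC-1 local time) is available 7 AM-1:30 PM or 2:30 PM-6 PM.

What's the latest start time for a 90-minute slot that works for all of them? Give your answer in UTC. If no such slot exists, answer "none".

16:00

Grace in UTC: 06:00-07:00, 08:00-19:00 (subtract 2h to convert from UTC+2).
Viktor in UTC: 06:00-09:00, 13:30-19:00 (add 1h to convert from UTC-1).
Aarav in UTC: 08:00-09:00, 12:30-14:30, 15:30-17:30 (add 1h to convert from UTC-1).
Jamal in UTC: 07:30-13:30, 15:30-19:00 (subtract 2h to convert from UTC+2).
Diego in UTC: 08:00-11:30, 13:30-18:30 (subtract 2h to convert from UTC+2).
Clara in UTC: 08:00-14:30, 15:30-19:00 (add 1h to convert from UTC-1).
Grace ∩ Viktor: 06:00-07:00, 08:00-09:00, 13:30-19:00.
Grace ∩ Viktor ∩ Aarav: 08:00-09:00, 13:30-14:30, 15:30-17:30.
Grace ∩ Viktor ∩ Aarav ∩ Jamal: 08:00-09:00, 15:30-17:30.
Grace ∩ Viktor ∩ Aarav ∩ Jamal ∩ Diego: 08:00-09:00, 15:30-17:30.
Grace ∩ Viktor ∩ Aarav ∩ Jamal ∩ Diego ∩ Clara: 08:00-09:00, 15:30-17:30.
The last common window of at least 90 minutes is 15:30-17:30; a 90-minute meeting can start as late as 16:00 and still end by 17:30.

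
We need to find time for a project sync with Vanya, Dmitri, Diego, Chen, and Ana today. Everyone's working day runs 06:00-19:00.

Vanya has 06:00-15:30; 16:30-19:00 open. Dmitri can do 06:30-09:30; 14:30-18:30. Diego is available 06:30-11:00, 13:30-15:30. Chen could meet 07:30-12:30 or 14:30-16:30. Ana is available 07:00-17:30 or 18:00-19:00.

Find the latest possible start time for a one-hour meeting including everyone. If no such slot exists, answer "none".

Vanya ∩ Dmitri: 06:30-09:30, 14:30-15:30, 16:30-18:30.
Vanya ∩ Dmitri ∩ Diego: 06:30-09:30, 14:30-15:30.
Vanya ∩ Dmitri ∩ Diego ∩ Chen: 07:30-09:30, 14:30-15:30.
Vanya ∩ Dmitri ∩ Diego ∩ Chen ∩ Ana: 07:30-09:30, 14:30-15:30.
The last common window of at least 60 minutes is 14:30-15:30; a 60-minute meeting can start as late as 14:30 and still end by 15:30.

14:30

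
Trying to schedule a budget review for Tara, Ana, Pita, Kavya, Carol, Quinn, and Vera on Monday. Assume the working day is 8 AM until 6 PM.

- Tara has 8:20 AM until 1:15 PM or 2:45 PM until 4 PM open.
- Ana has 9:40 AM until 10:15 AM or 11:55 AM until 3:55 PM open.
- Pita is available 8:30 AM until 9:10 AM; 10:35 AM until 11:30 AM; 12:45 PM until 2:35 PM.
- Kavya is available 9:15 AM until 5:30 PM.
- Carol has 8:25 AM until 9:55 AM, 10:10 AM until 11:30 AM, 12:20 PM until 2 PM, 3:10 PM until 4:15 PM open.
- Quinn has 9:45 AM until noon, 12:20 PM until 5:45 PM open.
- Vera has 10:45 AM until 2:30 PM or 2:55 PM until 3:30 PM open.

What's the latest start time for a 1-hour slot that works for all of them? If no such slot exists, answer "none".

Tara ∩ Ana: 09:40-10:15, 11:55-13:15, 14:45-15:55.
Tara ∩ Ana ∩ Pita: 12:45-13:15.
Tara ∩ Ana ∩ Pita ∩ Kavya: 12:45-13:15.
Tara ∩ Ana ∩ Pita ∩ Kavya ∩ Carol: 12:45-13:15.
Tara ∩ Ana ∩ Pita ∩ Kavya ∩ Carol ∩ Quinn: 12:45-13:15.
Tara ∩ Ana ∩ Pita ∩ Kavya ∩ Carol ∩ Quinn ∩ Vera: 12:45-13:15.
So the common availability across everyone is 12:45-13:15.
No common window is at least 60 minutes long.

none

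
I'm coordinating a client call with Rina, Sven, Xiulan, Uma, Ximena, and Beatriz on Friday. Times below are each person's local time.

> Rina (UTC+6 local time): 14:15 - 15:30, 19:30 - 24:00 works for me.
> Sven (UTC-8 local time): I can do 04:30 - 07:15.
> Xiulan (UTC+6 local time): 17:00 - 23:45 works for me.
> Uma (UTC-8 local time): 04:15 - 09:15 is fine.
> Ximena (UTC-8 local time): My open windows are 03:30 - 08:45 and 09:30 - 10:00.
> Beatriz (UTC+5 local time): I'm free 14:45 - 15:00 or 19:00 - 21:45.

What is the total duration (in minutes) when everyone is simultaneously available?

Rina in UTC: 08:15-09:30, 13:30-18:00 (subtract 6h to convert from UTC+6).
Sven in UTC: 12:30-15:15 (add 8h to convert from UTC-8).
Xiulan in UTC: 11:00-17:45 (subtract 6h to convert from UTC+6).
Uma in UTC: 12:15-17:15 (add 8h to convert from UTC-8).
Ximena in UTC: 11:30-16:45, 17:30-18:00 (add 8h to convert from UTC-8).
Beatriz in UTC: 09:45-10:00, 14:00-16:45 (subtract 5h to convert from UTC+5).
Rina ∩ Sven: 13:30-15:15.
Rina ∩ Sven ∩ Xiulan: 13:30-15:15.
Rina ∩ Sven ∩ Xiulan ∩ Uma: 13:30-15:15.
Rina ∩ Sven ∩ Xiulan ∩ Uma ∩ Ximena: 13:30-15:15.
Rina ∩ Sven ∩ Xiulan ∩ Uma ∩ Ximena ∩ Beatriz: 14:00-15:15.
So the common availability across everyone is 14:00-15:15.
That's a single block of 75 minutes.

75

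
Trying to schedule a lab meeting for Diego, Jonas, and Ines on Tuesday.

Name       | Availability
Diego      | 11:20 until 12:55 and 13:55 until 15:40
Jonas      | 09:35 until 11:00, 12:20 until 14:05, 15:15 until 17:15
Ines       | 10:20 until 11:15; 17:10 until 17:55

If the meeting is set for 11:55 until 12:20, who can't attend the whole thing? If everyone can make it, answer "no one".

Diego: free for 11:55-12:20. Jonas: not fully free for 11:55-12:20. Ines: not fully free for 11:55-12:20.

Ines, Jonas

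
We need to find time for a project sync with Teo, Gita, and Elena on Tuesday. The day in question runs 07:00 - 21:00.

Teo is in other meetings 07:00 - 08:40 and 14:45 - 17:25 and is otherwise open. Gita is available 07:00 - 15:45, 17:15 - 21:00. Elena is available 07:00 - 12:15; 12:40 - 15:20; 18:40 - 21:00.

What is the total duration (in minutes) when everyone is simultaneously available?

Teo free: 08:40-14:45, 17:25-21:00 (invert busy blocks within the working day).
Gita free: 07:00-15:45, 17:15-21:00.
Elena free: 07:00-12:15, 12:40-15:20, 18:40-21:00.
Teo ∩ Gita: 08:40-14:45, 17:25-21:00.
Teo ∩ Gita ∩ Elena: 08:40-12:15, 12:40-14:45, 18:40-21:00.
Summing the common windows: 215 + 125 + 140 = 480 minutes.

480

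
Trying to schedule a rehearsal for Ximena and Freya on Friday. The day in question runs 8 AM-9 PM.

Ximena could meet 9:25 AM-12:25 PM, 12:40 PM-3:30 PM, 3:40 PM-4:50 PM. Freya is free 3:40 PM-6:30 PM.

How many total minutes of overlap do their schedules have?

70

Ximena ∩ Freya: 15:40-16:50.
That's a single block of 70 minutes.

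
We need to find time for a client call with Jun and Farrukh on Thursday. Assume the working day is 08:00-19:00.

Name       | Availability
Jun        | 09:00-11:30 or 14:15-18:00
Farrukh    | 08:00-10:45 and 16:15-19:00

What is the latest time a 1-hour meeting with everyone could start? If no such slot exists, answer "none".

Jun ∩ Farrukh: 09:00-10:45, 16:15-18:00.
The last common window of at least 60 minutes is 16:15-18:00; a 60-minute meeting can start as late as 17:00 and still end by 18:00.

17:00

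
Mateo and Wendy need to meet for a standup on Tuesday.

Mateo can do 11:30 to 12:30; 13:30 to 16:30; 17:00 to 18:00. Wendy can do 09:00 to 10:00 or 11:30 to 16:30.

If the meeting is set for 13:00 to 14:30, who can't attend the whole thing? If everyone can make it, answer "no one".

Mateo: not fully free for 13:00-14:30. Wendy: free for 13:00-14:30.

Mateo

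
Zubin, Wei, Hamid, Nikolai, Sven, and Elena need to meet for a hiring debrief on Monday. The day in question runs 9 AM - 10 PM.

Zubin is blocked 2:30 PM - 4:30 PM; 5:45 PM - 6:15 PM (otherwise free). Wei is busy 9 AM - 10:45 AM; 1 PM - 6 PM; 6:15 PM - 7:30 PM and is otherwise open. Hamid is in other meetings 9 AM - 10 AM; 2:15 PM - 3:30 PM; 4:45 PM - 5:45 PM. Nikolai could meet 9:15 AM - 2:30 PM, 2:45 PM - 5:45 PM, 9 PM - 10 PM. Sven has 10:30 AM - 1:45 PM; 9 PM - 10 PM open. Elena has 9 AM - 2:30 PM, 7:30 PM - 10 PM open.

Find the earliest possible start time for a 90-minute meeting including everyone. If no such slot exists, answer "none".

10:45

Zubin free: 09:00-14:30, 16:30-17:45, 18:15-22:00 (invert busy blocks within the working day).
Wei free: 10:45-13:00, 18:00-18:15, 19:30-22:00 (invert busy blocks within the working day).
Hamid free: 10:00-14:15, 15:30-16:45, 17:45-22:00 (invert busy blocks within the working day).
Nikolai free: 09:15-14:30, 14:45-17:45, 21:00-22:00.
Sven free: 10:30-13:45, 21:00-22:00.
Elena free: 09:00-14:30, 19:30-22:00.
Zubin ∩ Wei: 10:45-13:00, 19:30-22:00.
Zubin ∩ Wei ∩ Hamid: 10:45-13:00, 19:30-22:00.
Zubin ∩ Wei ∩ Hamid ∩ Nikolai: 10:45-13:00, 21:00-22:00.
Zubin ∩ Wei ∩ Hamid ∩ Nikolai ∩ Sven: 10:45-13:00, 21:00-22:00.
Zubin ∩ Wei ∩ Hamid ∩ Nikolai ∩ Sven ∩ Elena: 10:45-13:00, 21:00-22:00.
Those are the intersection windows.
The first common window of at least 90 minutes is 10:45-13:00, so the earliest start is 10:45.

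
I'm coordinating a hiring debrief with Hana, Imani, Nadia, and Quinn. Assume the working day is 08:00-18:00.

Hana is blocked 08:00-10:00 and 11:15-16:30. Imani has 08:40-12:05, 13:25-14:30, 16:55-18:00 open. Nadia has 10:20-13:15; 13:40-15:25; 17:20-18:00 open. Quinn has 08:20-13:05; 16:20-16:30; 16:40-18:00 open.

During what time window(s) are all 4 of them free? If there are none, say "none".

Hana free: 10:00-11:15, 16:30-18:00 (invert busy blocks within the working day).
Imani free: 08:40-12:05, 13:25-14:30, 16:55-18:00.
Nadia free: 10:20-13:15, 13:40-15:25, 17:20-18:00.
Quinn free: 08:20-13:05, 16:20-16:30, 16:40-18:00.
Hana ∩ Imani: 10:00-11:15, 16:55-18:00.
Hana ∩ Imani ∩ Nadia: 10:20-11:15, 17:20-18:00.
Hana ∩ Imani ∩ Nadia ∩ Quinn: 10:20-11:15, 17:20-18:00.
Those are the intersection windows.

10:20-11:15, 17:20-18:00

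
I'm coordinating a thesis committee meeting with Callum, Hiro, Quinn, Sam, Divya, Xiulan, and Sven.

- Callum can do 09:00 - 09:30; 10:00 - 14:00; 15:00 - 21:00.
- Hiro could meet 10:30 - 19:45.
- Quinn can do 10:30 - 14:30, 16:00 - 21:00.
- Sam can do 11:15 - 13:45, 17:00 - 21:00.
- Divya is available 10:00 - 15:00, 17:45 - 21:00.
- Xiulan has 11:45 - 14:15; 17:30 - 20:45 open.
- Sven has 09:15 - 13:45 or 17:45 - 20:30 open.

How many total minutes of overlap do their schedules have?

240

Callum ∩ Hiro: 10:30-14:00, 15:00-19:45.
Callum ∩ Hiro ∩ Quinn: 10:30-14:00, 16:00-19:45.
Callum ∩ Hiro ∩ Quinn ∩ Sam: 11:15-13:45, 17:00-19:45.
Callum ∩ Hiro ∩ Quinn ∩ Sam ∩ Divya: 11:15-13:45, 17:45-19:45.
Callum ∩ Hiro ∩ Quinn ∩ Sam ∩ Divya ∩ Xiulan: 11:45-13:45, 17:45-19:45.
Callum ∩ Hiro ∩ Quinn ∩ Sam ∩ Divya ∩ Xiulan ∩ Sven: 11:45-13:45, 17:45-19:45.
Summing the common windows: 120 + 120 = 240 minutes.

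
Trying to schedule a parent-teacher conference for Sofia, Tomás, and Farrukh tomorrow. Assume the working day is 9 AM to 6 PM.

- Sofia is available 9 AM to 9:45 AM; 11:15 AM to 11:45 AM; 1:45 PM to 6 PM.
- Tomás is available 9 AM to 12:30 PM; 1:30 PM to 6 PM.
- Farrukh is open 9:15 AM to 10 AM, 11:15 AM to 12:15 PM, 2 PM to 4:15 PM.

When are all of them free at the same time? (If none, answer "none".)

Sofia ∩ Tomás: 09:00-09:45, 11:15-11:45, 13:45-18:00.
Sofia ∩ Tomás ∩ Farrukh: 09:15-09:45, 11:15-11:45, 14:00-16:15.

09:15-09:45, 11:15-11:45, 14:00-16:15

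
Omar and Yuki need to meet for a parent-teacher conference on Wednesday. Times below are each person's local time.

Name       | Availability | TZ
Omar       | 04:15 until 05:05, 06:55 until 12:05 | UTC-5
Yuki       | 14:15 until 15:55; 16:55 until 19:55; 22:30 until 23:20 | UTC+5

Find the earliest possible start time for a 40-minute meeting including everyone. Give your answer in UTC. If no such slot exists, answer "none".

Omar in UTC: 09:15-10:05, 11:55-17:05 (add 5h to convert from UTC-5).
Yuki in UTC: 09:15-10:55, 11:55-14:55, 17:30-18:20 (subtract 5h to convert from UTC+5).
Omar ∩ Yuki: 09:15-10:05, 11:55-14:55.
The first common window of at least 40 minutes is 09:15-10:05, so the earliest start is 09:15.

09:15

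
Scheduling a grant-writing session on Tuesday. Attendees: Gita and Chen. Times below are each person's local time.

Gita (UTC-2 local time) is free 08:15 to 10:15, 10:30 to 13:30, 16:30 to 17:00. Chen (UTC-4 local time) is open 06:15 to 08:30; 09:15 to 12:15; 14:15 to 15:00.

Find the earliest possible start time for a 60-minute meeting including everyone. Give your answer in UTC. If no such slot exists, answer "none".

Gita in UTC: 10:15-12:15, 12:30-15:30, 18:30-19:00 (add 2h to convert from UTC-2).
Chen in UTC: 10:15-12:30, 13:15-16:15, 18:15-19:00 (add 4h to convert from UTC-4).
Gita ∩ Chen: 10:15-12:15, 13:15-15:30, 18:30-19:00.
The first common window of at least 60 minutes is 10:15-12:15, so the earliest start is 10:15.

10:15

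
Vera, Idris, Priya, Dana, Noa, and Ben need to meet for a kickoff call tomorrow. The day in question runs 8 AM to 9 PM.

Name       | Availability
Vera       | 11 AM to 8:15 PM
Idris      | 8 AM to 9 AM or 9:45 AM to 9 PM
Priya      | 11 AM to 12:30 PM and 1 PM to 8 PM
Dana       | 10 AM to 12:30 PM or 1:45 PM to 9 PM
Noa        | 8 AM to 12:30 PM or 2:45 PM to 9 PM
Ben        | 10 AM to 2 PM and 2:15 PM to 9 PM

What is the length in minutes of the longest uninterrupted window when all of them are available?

315

Vera ∩ Idris: 11:00-20:15.
Vera ∩ Idris ∩ Priya: 11:00-12:30, 13:00-20:00.
Vera ∩ Idris ∩ Priya ∩ Dana: 11:00-12:30, 13:45-20:00.
Vera ∩ Idris ∩ Priya ∩ Dana ∩ Noa: 11:00-12:30, 14:45-20:00.
Vera ∩ Idris ∩ Priya ∩ Dana ∩ Noa ∩ Ben: 11:00-12:30, 14:45-20:00.
The longest is 14:45-20:00 at 315 minutes.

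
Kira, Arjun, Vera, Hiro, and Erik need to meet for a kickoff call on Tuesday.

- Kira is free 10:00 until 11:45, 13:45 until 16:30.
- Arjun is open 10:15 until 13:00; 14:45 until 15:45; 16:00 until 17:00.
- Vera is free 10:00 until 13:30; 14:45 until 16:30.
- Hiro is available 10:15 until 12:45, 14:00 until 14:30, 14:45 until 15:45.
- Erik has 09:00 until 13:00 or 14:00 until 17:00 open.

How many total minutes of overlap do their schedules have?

Kira ∩ Arjun: 10:15-11:45, 14:45-15:45, 16:00-16:30.
Kira ∩ Arjun ∩ Vera: 10:15-11:45, 14:45-15:45, 16:00-16:30.
Kira ∩ Arjun ∩ Vera ∩ Hiro: 10:15-11:45, 14:45-15:45.
Kira ∩ Arjun ∩ Vera ∩ Hiro ∩ Erik: 10:15-11:45, 14:45-15:45.
So the common availability across everyone is 10:15-11:45, 14:45-15:45.
Summing the common windows: 90 + 60 = 150 minutes.

150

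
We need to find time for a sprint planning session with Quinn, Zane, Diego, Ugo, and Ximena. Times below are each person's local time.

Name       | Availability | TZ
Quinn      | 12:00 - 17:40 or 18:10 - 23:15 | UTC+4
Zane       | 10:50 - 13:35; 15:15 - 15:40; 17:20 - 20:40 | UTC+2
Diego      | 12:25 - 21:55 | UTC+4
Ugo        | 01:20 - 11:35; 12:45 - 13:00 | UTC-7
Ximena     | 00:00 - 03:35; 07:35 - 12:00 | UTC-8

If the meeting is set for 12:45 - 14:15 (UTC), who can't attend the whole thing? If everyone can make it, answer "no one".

Quinn in UTC: 08:00-13:40, 14:10-19:15 (subtract 4h to convert from UTC+4).
Zane in UTC: 08:50-11:35, 13:15-13:40, 15:20-18:40 (subtract 2h to convert from UTC+2).
Diego in UTC: 08:25-17:55 (subtract 4h to convert from UTC+4).
Ugo in UTC: 08:20-18:35, 19:45-20:00 (add 7h to convert from UTC-7).
Ximena in UTC: 08:00-11:35, 15:35-20:00 (add 8h to convert from UTC-8).
Quinn: not fully free for 12:45-14:15. Zane: not fully free for 12:45-14:15. Diego: free for 12:45-14:15. Ugo: free for 12:45-14:15. Ximena: not fully free for 12:45-14:15.

Quinn, Ximena, Zane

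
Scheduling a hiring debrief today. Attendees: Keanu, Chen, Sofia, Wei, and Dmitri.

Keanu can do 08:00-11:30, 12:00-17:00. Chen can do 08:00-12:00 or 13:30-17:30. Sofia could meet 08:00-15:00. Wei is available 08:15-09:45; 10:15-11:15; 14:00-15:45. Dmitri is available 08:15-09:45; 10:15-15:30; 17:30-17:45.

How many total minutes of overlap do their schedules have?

Keanu ∩ Chen: 08:00-11:30, 13:30-17:00.
Keanu ∩ Chen ∩ Sofia: 08:00-11:30, 13:30-15:00.
Keanu ∩ Chen ∩ Sofia ∩ Wei: 08:15-09:45, 10:15-11:15, 14:00-15:00.
Keanu ∩ Chen ∩ Sofia ∩ Wei ∩ Dmitri: 08:15-09:45, 10:15-11:15, 14:00-15:00.
So the common availability across everyone is 08:15-09:45, 10:15-11:15, 14:00-15:00.
Summing the common windows: 90 + 60 + 60 = 210 minutes.

210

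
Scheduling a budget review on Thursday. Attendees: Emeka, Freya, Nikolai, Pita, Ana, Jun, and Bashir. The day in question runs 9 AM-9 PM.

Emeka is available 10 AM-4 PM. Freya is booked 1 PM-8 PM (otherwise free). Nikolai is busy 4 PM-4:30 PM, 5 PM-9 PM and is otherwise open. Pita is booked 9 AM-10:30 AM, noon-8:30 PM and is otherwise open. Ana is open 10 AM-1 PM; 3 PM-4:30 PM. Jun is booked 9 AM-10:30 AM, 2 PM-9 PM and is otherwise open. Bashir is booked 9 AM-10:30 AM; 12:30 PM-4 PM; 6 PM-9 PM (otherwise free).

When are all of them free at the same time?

Emeka free: 10:00-16:00.
Freya free: 09:00-13:00, 20:00-21:00 (invert busy blocks within the working day).
Nikolai free: 09:00-16:00, 16:30-17:00 (invert busy blocks within the working day).
Pita free: 10:30-12:00, 20:30-21:00 (invert busy blocks within the working day).
Ana free: 10:00-13:00, 15:00-16:30.
Jun free: 10:30-14:00 (invert busy blocks within the working day).
Bashir free: 10:30-12:30, 16:00-18:00 (invert busy blocks within the working day).
Emeka ∩ Freya: 10:00-13:00.
Emeka ∩ Freya ∩ Nikolai: 10:00-13:00.
Emeka ∩ Freya ∩ Nikolai ∩ Pita: 10:30-12:00.
Emeka ∩ Freya ∩ Nikolai ∩ Pita ∩ Ana: 10:30-12:00.
Emeka ∩ Freya ∩ Nikolai ∩ Pita ∩ Ana ∩ Jun: 10:30-12:00.
Emeka ∩ Freya ∩ Nikolai ∩ Pita ∩ Ana ∩ Jun ∩ Bashir: 10:30-12:00.

10:30-12:00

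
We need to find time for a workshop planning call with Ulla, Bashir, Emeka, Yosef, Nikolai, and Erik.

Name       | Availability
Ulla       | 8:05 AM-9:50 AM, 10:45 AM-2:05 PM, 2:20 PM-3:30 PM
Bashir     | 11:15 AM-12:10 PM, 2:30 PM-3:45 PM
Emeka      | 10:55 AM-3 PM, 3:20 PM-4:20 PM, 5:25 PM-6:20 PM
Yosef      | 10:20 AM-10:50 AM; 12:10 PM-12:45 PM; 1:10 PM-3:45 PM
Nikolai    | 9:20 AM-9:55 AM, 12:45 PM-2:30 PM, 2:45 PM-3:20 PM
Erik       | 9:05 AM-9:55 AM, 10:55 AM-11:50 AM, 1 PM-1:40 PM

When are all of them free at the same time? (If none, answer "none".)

Ulla ∩ Bashir: 11:15-12:10, 14:30-15:30.
Ulla ∩ Bashir ∩ Emeka: 11:15-12:10, 14:30-15:00, 15:20-15:30.
Ulla ∩ Bashir ∩ Emeka ∩ Yosef: 14:30-15:00, 15:20-15:30.
Ulla ∩ Bashir ∩ Emeka ∩ Yosef ∩ Nikolai: 14:45-15:00.
Ulla ∩ Bashir ∩ Emeka ∩ Yosef ∩ Nikolai ∩ Erik: ∅.
There is no time when everyone is free.

none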